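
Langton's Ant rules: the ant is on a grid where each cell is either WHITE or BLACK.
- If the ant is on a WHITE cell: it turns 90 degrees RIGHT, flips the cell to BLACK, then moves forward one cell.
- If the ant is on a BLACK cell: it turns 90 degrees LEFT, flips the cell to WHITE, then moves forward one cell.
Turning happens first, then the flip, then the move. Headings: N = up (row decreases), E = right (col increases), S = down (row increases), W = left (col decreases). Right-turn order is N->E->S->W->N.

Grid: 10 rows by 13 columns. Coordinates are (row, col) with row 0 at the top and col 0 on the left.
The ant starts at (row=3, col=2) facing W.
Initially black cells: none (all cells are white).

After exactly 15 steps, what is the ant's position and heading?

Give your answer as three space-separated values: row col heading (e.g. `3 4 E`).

Step 1: on WHITE (3,2): turn R to N, flip to black, move to (2,2). |black|=1
Step 2: on WHITE (2,2): turn R to E, flip to black, move to (2,3). |black|=2
Step 3: on WHITE (2,3): turn R to S, flip to black, move to (3,3). |black|=3
Step 4: on WHITE (3,3): turn R to W, flip to black, move to (3,2). |black|=4
Step 5: on BLACK (3,2): turn L to S, flip to white, move to (4,2). |black|=3
Step 6: on WHITE (4,2): turn R to W, flip to black, move to (4,1). |black|=4
Step 7: on WHITE (4,1): turn R to N, flip to black, move to (3,1). |black|=5
Step 8: on WHITE (3,1): turn R to E, flip to black, move to (3,2). |black|=6
Step 9: on WHITE (3,2): turn R to S, flip to black, move to (4,2). |black|=7
Step 10: on BLACK (4,2): turn L to E, flip to white, move to (4,3). |black|=6
Step 11: on WHITE (4,3): turn R to S, flip to black, move to (5,3). |black|=7
Step 12: on WHITE (5,3): turn R to W, flip to black, move to (5,2). |black|=8
Step 13: on WHITE (5,2): turn R to N, flip to black, move to (4,2). |black|=9
Step 14: on WHITE (4,2): turn R to E, flip to black, move to (4,3). |black|=10
Step 15: on BLACK (4,3): turn L to N, flip to white, move to (3,3). |black|=9

Answer: 3 3 N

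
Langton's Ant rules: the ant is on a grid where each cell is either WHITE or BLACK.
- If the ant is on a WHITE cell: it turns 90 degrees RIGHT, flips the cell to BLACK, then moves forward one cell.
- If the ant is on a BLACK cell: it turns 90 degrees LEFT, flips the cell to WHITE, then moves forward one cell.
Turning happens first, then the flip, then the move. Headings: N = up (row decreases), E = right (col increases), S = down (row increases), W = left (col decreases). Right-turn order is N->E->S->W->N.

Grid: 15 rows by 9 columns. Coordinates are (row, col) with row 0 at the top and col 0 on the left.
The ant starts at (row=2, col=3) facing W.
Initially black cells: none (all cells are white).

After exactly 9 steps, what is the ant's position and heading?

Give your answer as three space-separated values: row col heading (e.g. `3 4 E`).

Answer: 3 3 S

Derivation:
Step 1: on WHITE (2,3): turn R to N, flip to black, move to (1,3). |black|=1
Step 2: on WHITE (1,3): turn R to E, flip to black, move to (1,4). |black|=2
Step 3: on WHITE (1,4): turn R to S, flip to black, move to (2,4). |black|=3
Step 4: on WHITE (2,4): turn R to W, flip to black, move to (2,3). |black|=4
Step 5: on BLACK (2,3): turn L to S, flip to white, move to (3,3). |black|=3
Step 6: on WHITE (3,3): turn R to W, flip to black, move to (3,2). |black|=4
Step 7: on WHITE (3,2): turn R to N, flip to black, move to (2,2). |black|=5
Step 8: on WHITE (2,2): turn R to E, flip to black, move to (2,3). |black|=6
Step 9: on WHITE (2,3): turn R to S, flip to black, move to (3,3). |black|=7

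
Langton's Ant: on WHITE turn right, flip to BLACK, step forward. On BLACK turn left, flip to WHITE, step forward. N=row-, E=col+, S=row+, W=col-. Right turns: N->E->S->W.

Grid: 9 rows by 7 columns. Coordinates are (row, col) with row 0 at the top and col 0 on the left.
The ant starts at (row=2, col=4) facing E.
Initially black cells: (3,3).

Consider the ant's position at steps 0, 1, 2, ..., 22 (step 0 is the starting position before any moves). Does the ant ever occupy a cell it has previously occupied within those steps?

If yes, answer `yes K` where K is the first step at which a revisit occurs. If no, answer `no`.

Step 1: on WHITE (2,4): turn R to S, flip to black, move to (3,4). |black|=2 — new cell
Step 2: on WHITE (3,4): turn R to W, flip to black, move to (3,3). |black|=3 — new cell
Step 3: on BLACK (3,3): turn L to S, flip to white, move to (4,3). |black|=2 — new cell
Step 4: on WHITE (4,3): turn R to W, flip to black, move to (4,2). |black|=3 — new cell
Step 5: on WHITE (4,2): turn R to N, flip to black, move to (3,2). |black|=4 — new cell
Step 6: on WHITE (3,2): turn R to E, flip to black, move to (3,3). |black|=5 — REVISIT

Answer: yes 6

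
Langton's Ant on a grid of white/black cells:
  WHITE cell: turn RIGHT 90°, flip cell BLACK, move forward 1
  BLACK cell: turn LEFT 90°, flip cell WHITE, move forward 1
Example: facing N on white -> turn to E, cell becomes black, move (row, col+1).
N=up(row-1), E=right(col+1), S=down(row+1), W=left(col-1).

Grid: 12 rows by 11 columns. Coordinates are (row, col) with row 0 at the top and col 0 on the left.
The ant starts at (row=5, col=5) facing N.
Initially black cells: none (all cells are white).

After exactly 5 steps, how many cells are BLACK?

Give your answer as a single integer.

Answer: 3

Derivation:
Step 1: on WHITE (5,5): turn R to E, flip to black, move to (5,6). |black|=1
Step 2: on WHITE (5,6): turn R to S, flip to black, move to (6,6). |black|=2
Step 3: on WHITE (6,6): turn R to W, flip to black, move to (6,5). |black|=3
Step 4: on WHITE (6,5): turn R to N, flip to black, move to (5,5). |black|=4
Step 5: on BLACK (5,5): turn L to W, flip to white, move to (5,4). |black|=3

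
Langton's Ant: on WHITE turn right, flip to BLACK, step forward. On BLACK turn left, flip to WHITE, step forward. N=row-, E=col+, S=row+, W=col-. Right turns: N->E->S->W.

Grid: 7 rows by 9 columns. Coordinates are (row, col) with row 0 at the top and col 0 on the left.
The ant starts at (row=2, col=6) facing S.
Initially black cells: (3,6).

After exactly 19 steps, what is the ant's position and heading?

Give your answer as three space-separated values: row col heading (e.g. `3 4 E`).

Step 1: on WHITE (2,6): turn R to W, flip to black, move to (2,5). |black|=2
Step 2: on WHITE (2,5): turn R to N, flip to black, move to (1,5). |black|=3
Step 3: on WHITE (1,5): turn R to E, flip to black, move to (1,6). |black|=4
Step 4: on WHITE (1,6): turn R to S, flip to black, move to (2,6). |black|=5
Step 5: on BLACK (2,6): turn L to E, flip to white, move to (2,7). |black|=4
Step 6: on WHITE (2,7): turn R to S, flip to black, move to (3,7). |black|=5
Step 7: on WHITE (3,7): turn R to W, flip to black, move to (3,6). |black|=6
Step 8: on BLACK (3,6): turn L to S, flip to white, move to (4,6). |black|=5
Step 9: on WHITE (4,6): turn R to W, flip to black, move to (4,5). |black|=6
Step 10: on WHITE (4,5): turn R to N, flip to black, move to (3,5). |black|=7
Step 11: on WHITE (3,5): turn R to E, flip to black, move to (3,6). |black|=8
Step 12: on WHITE (3,6): turn R to S, flip to black, move to (4,6). |black|=9
Step 13: on BLACK (4,6): turn L to E, flip to white, move to (4,7). |black|=8
Step 14: on WHITE (4,7): turn R to S, flip to black, move to (5,7). |black|=9
Step 15: on WHITE (5,7): turn R to W, flip to black, move to (5,6). |black|=10
Step 16: on WHITE (5,6): turn R to N, flip to black, move to (4,6). |black|=11
Step 17: on WHITE (4,6): turn R to E, flip to black, move to (4,7). |black|=12
Step 18: on BLACK (4,7): turn L to N, flip to white, move to (3,7). |black|=11
Step 19: on BLACK (3,7): turn L to W, flip to white, move to (3,6). |black|=10

Answer: 3 6 W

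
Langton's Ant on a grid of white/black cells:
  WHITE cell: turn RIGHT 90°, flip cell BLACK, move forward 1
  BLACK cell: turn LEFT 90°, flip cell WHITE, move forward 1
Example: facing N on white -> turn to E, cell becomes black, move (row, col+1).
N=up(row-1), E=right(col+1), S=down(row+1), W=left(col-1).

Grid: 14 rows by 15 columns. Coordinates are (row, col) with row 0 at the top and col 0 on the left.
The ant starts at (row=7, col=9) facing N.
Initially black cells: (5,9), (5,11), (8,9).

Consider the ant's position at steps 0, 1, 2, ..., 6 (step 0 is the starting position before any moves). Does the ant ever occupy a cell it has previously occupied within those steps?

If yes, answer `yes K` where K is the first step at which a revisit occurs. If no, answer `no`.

Step 1: on WHITE (7,9): turn R to E, flip to black, move to (7,10). |black|=4 — new cell
Step 2: on WHITE (7,10): turn R to S, flip to black, move to (8,10). |black|=5 — new cell
Step 3: on WHITE (8,10): turn R to W, flip to black, move to (8,9). |black|=6 — new cell
Step 4: on BLACK (8,9): turn L to S, flip to white, move to (9,9). |black|=5 — new cell
Step 5: on WHITE (9,9): turn R to W, flip to black, move to (9,8). |black|=6 — new cell
Step 6: on WHITE (9,8): turn R to N, flip to black, move to (8,8). |black|=7 — new cell
No revisit within 6 steps.

Answer: no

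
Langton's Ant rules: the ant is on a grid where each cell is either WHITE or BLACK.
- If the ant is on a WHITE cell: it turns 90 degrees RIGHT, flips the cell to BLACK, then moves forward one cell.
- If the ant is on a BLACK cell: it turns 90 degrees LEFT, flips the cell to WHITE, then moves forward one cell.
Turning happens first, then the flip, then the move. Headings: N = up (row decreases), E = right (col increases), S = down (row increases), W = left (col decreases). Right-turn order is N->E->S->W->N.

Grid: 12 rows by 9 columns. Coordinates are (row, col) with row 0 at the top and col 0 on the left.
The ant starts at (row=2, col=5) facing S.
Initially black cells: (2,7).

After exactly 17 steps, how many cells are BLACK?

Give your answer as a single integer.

Step 1: on WHITE (2,5): turn R to W, flip to black, move to (2,4). |black|=2
Step 2: on WHITE (2,4): turn R to N, flip to black, move to (1,4). |black|=3
Step 3: on WHITE (1,4): turn R to E, flip to black, move to (1,5). |black|=4
Step 4: on WHITE (1,5): turn R to S, flip to black, move to (2,5). |black|=5
Step 5: on BLACK (2,5): turn L to E, flip to white, move to (2,6). |black|=4
Step 6: on WHITE (2,6): turn R to S, flip to black, move to (3,6). |black|=5
Step 7: on WHITE (3,6): turn R to W, flip to black, move to (3,5). |black|=6
Step 8: on WHITE (3,5): turn R to N, flip to black, move to (2,5). |black|=7
Step 9: on WHITE (2,5): turn R to E, flip to black, move to (2,6). |black|=8
Step 10: on BLACK (2,6): turn L to N, flip to white, move to (1,6). |black|=7
Step 11: on WHITE (1,6): turn R to E, flip to black, move to (1,7). |black|=8
Step 12: on WHITE (1,7): turn R to S, flip to black, move to (2,7). |black|=9
Step 13: on BLACK (2,7): turn L to E, flip to white, move to (2,8). |black|=8
Step 14: on WHITE (2,8): turn R to S, flip to black, move to (3,8). |black|=9
Step 15: on WHITE (3,8): turn R to W, flip to black, move to (3,7). |black|=10
Step 16: on WHITE (3,7): turn R to N, flip to black, move to (2,7). |black|=11
Step 17: on WHITE (2,7): turn R to E, flip to black, move to (2,8). |black|=12

Answer: 12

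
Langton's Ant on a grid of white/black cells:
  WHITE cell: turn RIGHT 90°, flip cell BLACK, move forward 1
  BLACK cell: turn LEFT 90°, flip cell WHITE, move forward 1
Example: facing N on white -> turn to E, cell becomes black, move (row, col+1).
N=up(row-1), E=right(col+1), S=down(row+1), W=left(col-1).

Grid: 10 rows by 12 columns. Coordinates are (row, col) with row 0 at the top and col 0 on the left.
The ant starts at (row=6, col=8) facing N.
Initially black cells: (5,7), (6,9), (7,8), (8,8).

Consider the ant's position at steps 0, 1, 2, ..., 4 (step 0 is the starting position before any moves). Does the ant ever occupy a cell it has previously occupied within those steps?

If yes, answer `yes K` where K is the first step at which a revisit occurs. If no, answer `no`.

Step 1: on WHITE (6,8): turn R to E, flip to black, move to (6,9). |black|=5 — new cell
Step 2: on BLACK (6,9): turn L to N, flip to white, move to (5,9). |black|=4 — new cell
Step 3: on WHITE (5,9): turn R to E, flip to black, move to (5,10). |black|=5 — new cell
Step 4: on WHITE (5,10): turn R to S, flip to black, move to (6,10). |black|=6 — new cell
No revisit within 4 steps.

Answer: no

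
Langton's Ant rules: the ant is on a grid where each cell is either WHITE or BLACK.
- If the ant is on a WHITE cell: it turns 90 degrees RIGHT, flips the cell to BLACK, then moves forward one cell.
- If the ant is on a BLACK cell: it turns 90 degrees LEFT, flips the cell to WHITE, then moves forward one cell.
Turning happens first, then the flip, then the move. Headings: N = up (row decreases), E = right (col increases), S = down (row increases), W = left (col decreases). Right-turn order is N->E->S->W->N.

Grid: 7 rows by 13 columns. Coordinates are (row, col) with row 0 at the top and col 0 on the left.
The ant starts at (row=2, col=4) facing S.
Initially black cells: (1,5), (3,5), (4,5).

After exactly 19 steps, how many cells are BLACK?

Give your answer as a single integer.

Answer: 14

Derivation:
Step 1: on WHITE (2,4): turn R to W, flip to black, move to (2,3). |black|=4
Step 2: on WHITE (2,3): turn R to N, flip to black, move to (1,3). |black|=5
Step 3: on WHITE (1,3): turn R to E, flip to black, move to (1,4). |black|=6
Step 4: on WHITE (1,4): turn R to S, flip to black, move to (2,4). |black|=7
Step 5: on BLACK (2,4): turn L to E, flip to white, move to (2,5). |black|=6
Step 6: on WHITE (2,5): turn R to S, flip to black, move to (3,5). |black|=7
Step 7: on BLACK (3,5): turn L to E, flip to white, move to (3,6). |black|=6
Step 8: on WHITE (3,6): turn R to S, flip to black, move to (4,6). |black|=7
Step 9: on WHITE (4,6): turn R to W, flip to black, move to (4,5). |black|=8
Step 10: on BLACK (4,5): turn L to S, flip to white, move to (5,5). |black|=7
Step 11: on WHITE (5,5): turn R to W, flip to black, move to (5,4). |black|=8
Step 12: on WHITE (5,4): turn R to N, flip to black, move to (4,4). |black|=9
Step 13: on WHITE (4,4): turn R to E, flip to black, move to (4,5). |black|=10
Step 14: on WHITE (4,5): turn R to S, flip to black, move to (5,5). |black|=11
Step 15: on BLACK (5,5): turn L to E, flip to white, move to (5,6). |black|=10
Step 16: on WHITE (5,6): turn R to S, flip to black, move to (6,6). |black|=11
Step 17: on WHITE (6,6): turn R to W, flip to black, move to (6,5). |black|=12
Step 18: on WHITE (6,5): turn R to N, flip to black, move to (5,5). |black|=13
Step 19: on WHITE (5,5): turn R to E, flip to black, move to (5,6). |black|=14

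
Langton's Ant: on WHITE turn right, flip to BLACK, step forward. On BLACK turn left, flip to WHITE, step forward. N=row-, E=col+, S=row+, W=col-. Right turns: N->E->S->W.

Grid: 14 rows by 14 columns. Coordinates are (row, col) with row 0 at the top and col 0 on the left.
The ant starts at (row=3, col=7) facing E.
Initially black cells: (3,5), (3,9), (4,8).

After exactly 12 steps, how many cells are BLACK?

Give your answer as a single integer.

Step 1: on WHITE (3,7): turn R to S, flip to black, move to (4,7). |black|=4
Step 2: on WHITE (4,7): turn R to W, flip to black, move to (4,6). |black|=5
Step 3: on WHITE (4,6): turn R to N, flip to black, move to (3,6). |black|=6
Step 4: on WHITE (3,6): turn R to E, flip to black, move to (3,7). |black|=7
Step 5: on BLACK (3,7): turn L to N, flip to white, move to (2,7). |black|=6
Step 6: on WHITE (2,7): turn R to E, flip to black, move to (2,8). |black|=7
Step 7: on WHITE (2,8): turn R to S, flip to black, move to (3,8). |black|=8
Step 8: on WHITE (3,8): turn R to W, flip to black, move to (3,7). |black|=9
Step 9: on WHITE (3,7): turn R to N, flip to black, move to (2,7). |black|=10
Step 10: on BLACK (2,7): turn L to W, flip to white, move to (2,6). |black|=9
Step 11: on WHITE (2,6): turn R to N, flip to black, move to (1,6). |black|=10
Step 12: on WHITE (1,6): turn R to E, flip to black, move to (1,7). |black|=11

Answer: 11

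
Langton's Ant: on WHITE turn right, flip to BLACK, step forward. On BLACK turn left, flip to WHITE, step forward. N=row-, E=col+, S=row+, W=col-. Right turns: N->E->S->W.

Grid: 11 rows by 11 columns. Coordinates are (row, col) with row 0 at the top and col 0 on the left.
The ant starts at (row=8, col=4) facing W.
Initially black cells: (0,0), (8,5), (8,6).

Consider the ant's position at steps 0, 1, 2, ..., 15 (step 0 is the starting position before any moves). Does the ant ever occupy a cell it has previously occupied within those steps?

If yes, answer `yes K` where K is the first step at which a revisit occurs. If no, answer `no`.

Step 1: on WHITE (8,4): turn R to N, flip to black, move to (7,4). |black|=4 — new cell
Step 2: on WHITE (7,4): turn R to E, flip to black, move to (7,5). |black|=5 — new cell
Step 3: on WHITE (7,5): turn R to S, flip to black, move to (8,5). |black|=6 — new cell
Step 4: on BLACK (8,5): turn L to E, flip to white, move to (8,6). |black|=5 — new cell
Step 5: on BLACK (8,6): turn L to N, flip to white, move to (7,6). |black|=4 — new cell
Step 6: on WHITE (7,6): turn R to E, flip to black, move to (7,7). |black|=5 — new cell
Step 7: on WHITE (7,7): turn R to S, flip to black, move to (8,7). |black|=6 — new cell
Step 8: on WHITE (8,7): turn R to W, flip to black, move to (8,6). |black|=7 — REVISIT

Answer: yes 8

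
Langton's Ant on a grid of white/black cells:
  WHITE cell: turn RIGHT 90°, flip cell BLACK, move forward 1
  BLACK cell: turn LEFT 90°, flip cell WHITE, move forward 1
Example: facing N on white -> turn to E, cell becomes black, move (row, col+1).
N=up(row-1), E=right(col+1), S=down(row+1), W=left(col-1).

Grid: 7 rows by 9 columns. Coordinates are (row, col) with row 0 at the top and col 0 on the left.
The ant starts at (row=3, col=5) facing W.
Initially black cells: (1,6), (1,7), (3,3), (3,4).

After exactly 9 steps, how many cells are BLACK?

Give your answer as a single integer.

Step 1: on WHITE (3,5): turn R to N, flip to black, move to (2,5). |black|=5
Step 2: on WHITE (2,5): turn R to E, flip to black, move to (2,6). |black|=6
Step 3: on WHITE (2,6): turn R to S, flip to black, move to (3,6). |black|=7
Step 4: on WHITE (3,6): turn R to W, flip to black, move to (3,5). |black|=8
Step 5: on BLACK (3,5): turn L to S, flip to white, move to (4,5). |black|=7
Step 6: on WHITE (4,5): turn R to W, flip to black, move to (4,4). |black|=8
Step 7: on WHITE (4,4): turn R to N, flip to black, move to (3,4). |black|=9
Step 8: on BLACK (3,4): turn L to W, flip to white, move to (3,3). |black|=8
Step 9: on BLACK (3,3): turn L to S, flip to white, move to (4,3). |black|=7

Answer: 7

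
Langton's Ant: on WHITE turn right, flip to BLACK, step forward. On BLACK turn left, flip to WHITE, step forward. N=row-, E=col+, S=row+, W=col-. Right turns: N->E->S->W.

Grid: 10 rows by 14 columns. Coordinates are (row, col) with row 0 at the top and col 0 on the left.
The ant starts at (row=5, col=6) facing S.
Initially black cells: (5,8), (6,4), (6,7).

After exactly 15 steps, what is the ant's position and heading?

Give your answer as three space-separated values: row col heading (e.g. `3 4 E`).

Answer: 6 8 E

Derivation:
Step 1: on WHITE (5,6): turn R to W, flip to black, move to (5,5). |black|=4
Step 2: on WHITE (5,5): turn R to N, flip to black, move to (4,5). |black|=5
Step 3: on WHITE (4,5): turn R to E, flip to black, move to (4,6). |black|=6
Step 4: on WHITE (4,6): turn R to S, flip to black, move to (5,6). |black|=7
Step 5: on BLACK (5,6): turn L to E, flip to white, move to (5,7). |black|=6
Step 6: on WHITE (5,7): turn R to S, flip to black, move to (6,7). |black|=7
Step 7: on BLACK (6,7): turn L to E, flip to white, move to (6,8). |black|=6
Step 8: on WHITE (6,8): turn R to S, flip to black, move to (7,8). |black|=7
Step 9: on WHITE (7,8): turn R to W, flip to black, move to (7,7). |black|=8
Step 10: on WHITE (7,7): turn R to N, flip to black, move to (6,7). |black|=9
Step 11: on WHITE (6,7): turn R to E, flip to black, move to (6,8). |black|=10
Step 12: on BLACK (6,8): turn L to N, flip to white, move to (5,8). |black|=9
Step 13: on BLACK (5,8): turn L to W, flip to white, move to (5,7). |black|=8
Step 14: on BLACK (5,7): turn L to S, flip to white, move to (6,7). |black|=7
Step 15: on BLACK (6,7): turn L to E, flip to white, move to (6,8). |black|=6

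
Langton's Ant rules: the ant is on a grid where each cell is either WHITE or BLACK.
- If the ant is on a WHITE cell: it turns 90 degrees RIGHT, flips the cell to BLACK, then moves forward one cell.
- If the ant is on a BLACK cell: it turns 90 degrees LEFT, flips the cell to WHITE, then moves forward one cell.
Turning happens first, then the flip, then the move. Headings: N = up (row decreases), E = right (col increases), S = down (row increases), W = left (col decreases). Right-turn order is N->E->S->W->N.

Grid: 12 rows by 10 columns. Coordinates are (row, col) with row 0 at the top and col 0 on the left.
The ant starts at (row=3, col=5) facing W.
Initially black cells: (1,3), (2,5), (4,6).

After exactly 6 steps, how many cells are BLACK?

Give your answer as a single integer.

Step 1: on WHITE (3,5): turn R to N, flip to black, move to (2,5). |black|=4
Step 2: on BLACK (2,5): turn L to W, flip to white, move to (2,4). |black|=3
Step 3: on WHITE (2,4): turn R to N, flip to black, move to (1,4). |black|=4
Step 4: on WHITE (1,4): turn R to E, flip to black, move to (1,5). |black|=5
Step 5: on WHITE (1,5): turn R to S, flip to black, move to (2,5). |black|=6
Step 6: on WHITE (2,5): turn R to W, flip to black, move to (2,4). |black|=7

Answer: 7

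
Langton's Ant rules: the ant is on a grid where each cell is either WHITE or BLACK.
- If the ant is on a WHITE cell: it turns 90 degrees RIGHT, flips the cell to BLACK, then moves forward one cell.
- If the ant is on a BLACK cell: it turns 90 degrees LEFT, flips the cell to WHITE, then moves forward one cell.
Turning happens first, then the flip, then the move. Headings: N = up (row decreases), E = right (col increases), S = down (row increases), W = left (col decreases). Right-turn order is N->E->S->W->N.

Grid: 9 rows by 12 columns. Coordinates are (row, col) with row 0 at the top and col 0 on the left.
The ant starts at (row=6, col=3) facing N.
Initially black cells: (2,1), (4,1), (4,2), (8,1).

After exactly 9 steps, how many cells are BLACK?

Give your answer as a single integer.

Step 1: on WHITE (6,3): turn R to E, flip to black, move to (6,4). |black|=5
Step 2: on WHITE (6,4): turn R to S, flip to black, move to (7,4). |black|=6
Step 3: on WHITE (7,4): turn R to W, flip to black, move to (7,3). |black|=7
Step 4: on WHITE (7,3): turn R to N, flip to black, move to (6,3). |black|=8
Step 5: on BLACK (6,3): turn L to W, flip to white, move to (6,2). |black|=7
Step 6: on WHITE (6,2): turn R to N, flip to black, move to (5,2). |black|=8
Step 7: on WHITE (5,2): turn R to E, flip to black, move to (5,3). |black|=9
Step 8: on WHITE (5,3): turn R to S, flip to black, move to (6,3). |black|=10
Step 9: on WHITE (6,3): turn R to W, flip to black, move to (6,2). |black|=11

Answer: 11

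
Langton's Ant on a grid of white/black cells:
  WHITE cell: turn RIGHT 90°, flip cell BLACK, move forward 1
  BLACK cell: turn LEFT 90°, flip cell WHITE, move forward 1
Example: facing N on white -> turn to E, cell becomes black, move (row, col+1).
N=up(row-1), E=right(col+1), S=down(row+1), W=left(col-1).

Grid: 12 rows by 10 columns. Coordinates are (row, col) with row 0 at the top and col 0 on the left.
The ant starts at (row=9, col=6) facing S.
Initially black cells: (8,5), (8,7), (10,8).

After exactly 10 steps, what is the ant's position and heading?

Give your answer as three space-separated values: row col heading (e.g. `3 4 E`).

Answer: 8 3 N

Derivation:
Step 1: on WHITE (9,6): turn R to W, flip to black, move to (9,5). |black|=4
Step 2: on WHITE (9,5): turn R to N, flip to black, move to (8,5). |black|=5
Step 3: on BLACK (8,5): turn L to W, flip to white, move to (8,4). |black|=4
Step 4: on WHITE (8,4): turn R to N, flip to black, move to (7,4). |black|=5
Step 5: on WHITE (7,4): turn R to E, flip to black, move to (7,5). |black|=6
Step 6: on WHITE (7,5): turn R to S, flip to black, move to (8,5). |black|=7
Step 7: on WHITE (8,5): turn R to W, flip to black, move to (8,4). |black|=8
Step 8: on BLACK (8,4): turn L to S, flip to white, move to (9,4). |black|=7
Step 9: on WHITE (9,4): turn R to W, flip to black, move to (9,3). |black|=8
Step 10: on WHITE (9,3): turn R to N, flip to black, move to (8,3). |black|=9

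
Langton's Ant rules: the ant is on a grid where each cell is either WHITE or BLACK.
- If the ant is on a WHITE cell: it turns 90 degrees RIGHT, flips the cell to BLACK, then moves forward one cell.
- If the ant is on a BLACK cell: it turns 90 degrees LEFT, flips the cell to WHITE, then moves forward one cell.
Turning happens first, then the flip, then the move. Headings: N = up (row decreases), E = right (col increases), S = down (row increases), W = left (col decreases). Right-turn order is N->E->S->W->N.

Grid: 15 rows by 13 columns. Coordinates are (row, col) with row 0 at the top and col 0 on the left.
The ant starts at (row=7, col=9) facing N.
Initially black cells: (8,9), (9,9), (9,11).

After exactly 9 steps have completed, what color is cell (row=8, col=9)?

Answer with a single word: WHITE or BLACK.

Answer: WHITE

Derivation:
Step 1: on WHITE (7,9): turn R to E, flip to black, move to (7,10). |black|=4
Step 2: on WHITE (7,10): turn R to S, flip to black, move to (8,10). |black|=5
Step 3: on WHITE (8,10): turn R to W, flip to black, move to (8,9). |black|=6
Step 4: on BLACK (8,9): turn L to S, flip to white, move to (9,9). |black|=5
Step 5: on BLACK (9,9): turn L to E, flip to white, move to (9,10). |black|=4
Step 6: on WHITE (9,10): turn R to S, flip to black, move to (10,10). |black|=5
Step 7: on WHITE (10,10): turn R to W, flip to black, move to (10,9). |black|=6
Step 8: on WHITE (10,9): turn R to N, flip to black, move to (9,9). |black|=7
Step 9: on WHITE (9,9): turn R to E, flip to black, move to (9,10). |black|=8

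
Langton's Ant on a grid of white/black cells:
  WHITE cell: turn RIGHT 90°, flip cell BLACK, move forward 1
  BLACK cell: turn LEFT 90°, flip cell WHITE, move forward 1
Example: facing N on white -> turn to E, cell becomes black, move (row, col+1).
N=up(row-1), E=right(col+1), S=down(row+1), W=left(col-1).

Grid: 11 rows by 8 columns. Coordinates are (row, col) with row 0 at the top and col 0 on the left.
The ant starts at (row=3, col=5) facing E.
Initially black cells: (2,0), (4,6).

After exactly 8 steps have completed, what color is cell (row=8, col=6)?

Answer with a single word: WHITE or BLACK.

Answer: WHITE

Derivation:
Step 1: on WHITE (3,5): turn R to S, flip to black, move to (4,5). |black|=3
Step 2: on WHITE (4,5): turn R to W, flip to black, move to (4,4). |black|=4
Step 3: on WHITE (4,4): turn R to N, flip to black, move to (3,4). |black|=5
Step 4: on WHITE (3,4): turn R to E, flip to black, move to (3,5). |black|=6
Step 5: on BLACK (3,5): turn L to N, flip to white, move to (2,5). |black|=5
Step 6: on WHITE (2,5): turn R to E, flip to black, move to (2,6). |black|=6
Step 7: on WHITE (2,6): turn R to S, flip to black, move to (3,6). |black|=7
Step 8: on WHITE (3,6): turn R to W, flip to black, move to (3,5). |black|=8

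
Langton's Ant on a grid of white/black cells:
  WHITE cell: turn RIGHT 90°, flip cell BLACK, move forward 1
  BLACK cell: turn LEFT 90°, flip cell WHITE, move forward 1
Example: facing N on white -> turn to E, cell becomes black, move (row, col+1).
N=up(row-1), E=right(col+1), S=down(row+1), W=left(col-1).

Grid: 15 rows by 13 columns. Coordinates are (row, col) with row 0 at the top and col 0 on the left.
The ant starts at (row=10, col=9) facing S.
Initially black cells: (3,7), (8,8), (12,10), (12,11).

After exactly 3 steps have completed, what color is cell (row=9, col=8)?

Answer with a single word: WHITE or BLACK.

Answer: BLACK

Derivation:
Step 1: on WHITE (10,9): turn R to W, flip to black, move to (10,8). |black|=5
Step 2: on WHITE (10,8): turn R to N, flip to black, move to (9,8). |black|=6
Step 3: on WHITE (9,8): turn R to E, flip to black, move to (9,9). |black|=7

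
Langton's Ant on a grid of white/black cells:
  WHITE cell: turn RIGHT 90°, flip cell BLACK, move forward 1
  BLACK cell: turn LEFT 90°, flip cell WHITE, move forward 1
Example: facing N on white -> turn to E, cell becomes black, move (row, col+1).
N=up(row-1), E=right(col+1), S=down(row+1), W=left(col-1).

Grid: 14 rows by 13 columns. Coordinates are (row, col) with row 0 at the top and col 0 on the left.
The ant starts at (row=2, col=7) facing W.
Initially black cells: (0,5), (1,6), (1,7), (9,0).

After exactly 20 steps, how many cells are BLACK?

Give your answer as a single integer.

Answer: 10

Derivation:
Step 1: on WHITE (2,7): turn R to N, flip to black, move to (1,7). |black|=5
Step 2: on BLACK (1,7): turn L to W, flip to white, move to (1,6). |black|=4
Step 3: on BLACK (1,6): turn L to S, flip to white, move to (2,6). |black|=3
Step 4: on WHITE (2,6): turn R to W, flip to black, move to (2,5). |black|=4
Step 5: on WHITE (2,5): turn R to N, flip to black, move to (1,5). |black|=5
Step 6: on WHITE (1,5): turn R to E, flip to black, move to (1,6). |black|=6
Step 7: on WHITE (1,6): turn R to S, flip to black, move to (2,6). |black|=7
Step 8: on BLACK (2,6): turn L to E, flip to white, move to (2,7). |black|=6
Step 9: on BLACK (2,7): turn L to N, flip to white, move to (1,7). |black|=5
Step 10: on WHITE (1,7): turn R to E, flip to black, move to (1,8). |black|=6
Step 11: on WHITE (1,8): turn R to S, flip to black, move to (2,8). |black|=7
Step 12: on WHITE (2,8): turn R to W, flip to black, move to (2,7). |black|=8
Step 13: on WHITE (2,7): turn R to N, flip to black, move to (1,7). |black|=9
Step 14: on BLACK (1,7): turn L to W, flip to white, move to (1,6). |black|=8
Step 15: on BLACK (1,6): turn L to S, flip to white, move to (2,6). |black|=7
Step 16: on WHITE (2,6): turn R to W, flip to black, move to (2,5). |black|=8
Step 17: on BLACK (2,5): turn L to S, flip to white, move to (3,5). |black|=7
Step 18: on WHITE (3,5): turn R to W, flip to black, move to (3,4). |black|=8
Step 19: on WHITE (3,4): turn R to N, flip to black, move to (2,4). |black|=9
Step 20: on WHITE (2,4): turn R to E, flip to black, move to (2,5). |black|=10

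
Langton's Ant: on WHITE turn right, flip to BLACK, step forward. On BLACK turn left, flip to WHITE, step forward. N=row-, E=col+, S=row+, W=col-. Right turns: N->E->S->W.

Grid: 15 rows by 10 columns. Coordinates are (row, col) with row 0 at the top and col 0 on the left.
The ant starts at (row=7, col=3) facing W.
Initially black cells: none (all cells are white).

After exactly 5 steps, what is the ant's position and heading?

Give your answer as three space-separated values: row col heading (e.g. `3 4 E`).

Step 1: on WHITE (7,3): turn R to N, flip to black, move to (6,3). |black|=1
Step 2: on WHITE (6,3): turn R to E, flip to black, move to (6,4). |black|=2
Step 3: on WHITE (6,4): turn R to S, flip to black, move to (7,4). |black|=3
Step 4: on WHITE (7,4): turn R to W, flip to black, move to (7,3). |black|=4
Step 5: on BLACK (7,3): turn L to S, flip to white, move to (8,3). |black|=3

Answer: 8 3 S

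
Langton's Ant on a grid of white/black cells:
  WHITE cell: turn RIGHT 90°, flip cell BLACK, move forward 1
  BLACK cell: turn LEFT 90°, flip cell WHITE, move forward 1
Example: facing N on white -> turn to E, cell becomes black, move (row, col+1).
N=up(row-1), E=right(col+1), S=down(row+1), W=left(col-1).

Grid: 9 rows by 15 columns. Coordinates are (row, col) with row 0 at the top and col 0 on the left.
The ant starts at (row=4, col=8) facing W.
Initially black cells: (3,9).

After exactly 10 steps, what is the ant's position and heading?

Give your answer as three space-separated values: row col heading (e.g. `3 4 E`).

Step 1: on WHITE (4,8): turn R to N, flip to black, move to (3,8). |black|=2
Step 2: on WHITE (3,8): turn R to E, flip to black, move to (3,9). |black|=3
Step 3: on BLACK (3,9): turn L to N, flip to white, move to (2,9). |black|=2
Step 4: on WHITE (2,9): turn R to E, flip to black, move to (2,10). |black|=3
Step 5: on WHITE (2,10): turn R to S, flip to black, move to (3,10). |black|=4
Step 6: on WHITE (3,10): turn R to W, flip to black, move to (3,9). |black|=5
Step 7: on WHITE (3,9): turn R to N, flip to black, move to (2,9). |black|=6
Step 8: on BLACK (2,9): turn L to W, flip to white, move to (2,8). |black|=5
Step 9: on WHITE (2,8): turn R to N, flip to black, move to (1,8). |black|=6
Step 10: on WHITE (1,8): turn R to E, flip to black, move to (1,9). |black|=7

Answer: 1 9 E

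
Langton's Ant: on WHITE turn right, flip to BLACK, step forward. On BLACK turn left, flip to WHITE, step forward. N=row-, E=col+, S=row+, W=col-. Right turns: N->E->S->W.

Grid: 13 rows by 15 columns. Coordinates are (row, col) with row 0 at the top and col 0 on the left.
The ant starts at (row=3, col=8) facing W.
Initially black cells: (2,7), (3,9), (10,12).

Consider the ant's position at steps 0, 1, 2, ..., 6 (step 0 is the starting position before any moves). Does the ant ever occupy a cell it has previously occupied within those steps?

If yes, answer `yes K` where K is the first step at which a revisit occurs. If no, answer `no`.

Step 1: on WHITE (3,8): turn R to N, flip to black, move to (2,8). |black|=4 — new cell
Step 2: on WHITE (2,8): turn R to E, flip to black, move to (2,9). |black|=5 — new cell
Step 3: on WHITE (2,9): turn R to S, flip to black, move to (3,9). |black|=6 — new cell
Step 4: on BLACK (3,9): turn L to E, flip to white, move to (3,10). |black|=5 — new cell
Step 5: on WHITE (3,10): turn R to S, flip to black, move to (4,10). |black|=6 — new cell
Step 6: on WHITE (4,10): turn R to W, flip to black, move to (4,9). |black|=7 — new cell
No revisit within 6 steps.

Answer: no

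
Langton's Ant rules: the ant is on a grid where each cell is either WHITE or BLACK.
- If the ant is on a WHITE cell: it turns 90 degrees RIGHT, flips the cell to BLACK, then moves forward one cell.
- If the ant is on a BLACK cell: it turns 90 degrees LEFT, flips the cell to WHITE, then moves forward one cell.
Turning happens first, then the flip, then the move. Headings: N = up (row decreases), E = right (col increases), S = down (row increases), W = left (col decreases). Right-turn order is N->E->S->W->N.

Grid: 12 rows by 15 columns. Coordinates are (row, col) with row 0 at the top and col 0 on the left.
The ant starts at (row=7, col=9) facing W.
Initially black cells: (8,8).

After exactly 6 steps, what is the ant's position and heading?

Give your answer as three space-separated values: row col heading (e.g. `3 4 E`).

Step 1: on WHITE (7,9): turn R to N, flip to black, move to (6,9). |black|=2
Step 2: on WHITE (6,9): turn R to E, flip to black, move to (6,10). |black|=3
Step 3: on WHITE (6,10): turn R to S, flip to black, move to (7,10). |black|=4
Step 4: on WHITE (7,10): turn R to W, flip to black, move to (7,9). |black|=5
Step 5: on BLACK (7,9): turn L to S, flip to white, move to (8,9). |black|=4
Step 6: on WHITE (8,9): turn R to W, flip to black, move to (8,8). |black|=5

Answer: 8 8 W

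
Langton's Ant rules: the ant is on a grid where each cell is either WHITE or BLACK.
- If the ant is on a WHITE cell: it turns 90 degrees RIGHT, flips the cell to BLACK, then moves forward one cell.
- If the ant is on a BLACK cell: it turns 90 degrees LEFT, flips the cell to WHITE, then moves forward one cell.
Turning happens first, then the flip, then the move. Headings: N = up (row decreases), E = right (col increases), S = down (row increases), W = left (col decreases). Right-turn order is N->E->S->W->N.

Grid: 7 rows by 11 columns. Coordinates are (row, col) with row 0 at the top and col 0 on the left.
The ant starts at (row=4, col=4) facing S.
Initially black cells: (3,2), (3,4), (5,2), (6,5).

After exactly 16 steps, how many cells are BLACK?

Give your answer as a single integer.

Answer: 10

Derivation:
Step 1: on WHITE (4,4): turn R to W, flip to black, move to (4,3). |black|=5
Step 2: on WHITE (4,3): turn R to N, flip to black, move to (3,3). |black|=6
Step 3: on WHITE (3,3): turn R to E, flip to black, move to (3,4). |black|=7
Step 4: on BLACK (3,4): turn L to N, flip to white, move to (2,4). |black|=6
Step 5: on WHITE (2,4): turn R to E, flip to black, move to (2,5). |black|=7
Step 6: on WHITE (2,5): turn R to S, flip to black, move to (3,5). |black|=8
Step 7: on WHITE (3,5): turn R to W, flip to black, move to (3,4). |black|=9
Step 8: on WHITE (3,4): turn R to N, flip to black, move to (2,4). |black|=10
Step 9: on BLACK (2,4): turn L to W, flip to white, move to (2,3). |black|=9
Step 10: on WHITE (2,3): turn R to N, flip to black, move to (1,3). |black|=10
Step 11: on WHITE (1,3): turn R to E, flip to black, move to (1,4). |black|=11
Step 12: on WHITE (1,4): turn R to S, flip to black, move to (2,4). |black|=12
Step 13: on WHITE (2,4): turn R to W, flip to black, move to (2,3). |black|=13
Step 14: on BLACK (2,3): turn L to S, flip to white, move to (3,3). |black|=12
Step 15: on BLACK (3,3): turn L to E, flip to white, move to (3,4). |black|=11
Step 16: on BLACK (3,4): turn L to N, flip to white, move to (2,4). |black|=10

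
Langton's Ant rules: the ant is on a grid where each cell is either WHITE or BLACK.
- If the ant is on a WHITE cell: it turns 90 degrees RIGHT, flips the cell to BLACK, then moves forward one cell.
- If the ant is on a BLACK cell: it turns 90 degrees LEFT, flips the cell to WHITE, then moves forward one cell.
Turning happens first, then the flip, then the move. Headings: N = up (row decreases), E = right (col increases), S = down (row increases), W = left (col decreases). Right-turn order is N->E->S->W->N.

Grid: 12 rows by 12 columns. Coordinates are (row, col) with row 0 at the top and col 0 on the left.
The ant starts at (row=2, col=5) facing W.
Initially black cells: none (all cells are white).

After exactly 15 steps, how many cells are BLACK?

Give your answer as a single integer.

Answer: 9

Derivation:
Step 1: on WHITE (2,5): turn R to N, flip to black, move to (1,5). |black|=1
Step 2: on WHITE (1,5): turn R to E, flip to black, move to (1,6). |black|=2
Step 3: on WHITE (1,6): turn R to S, flip to black, move to (2,6). |black|=3
Step 4: on WHITE (2,6): turn R to W, flip to black, move to (2,5). |black|=4
Step 5: on BLACK (2,5): turn L to S, flip to white, move to (3,5). |black|=3
Step 6: on WHITE (3,5): turn R to W, flip to black, move to (3,4). |black|=4
Step 7: on WHITE (3,4): turn R to N, flip to black, move to (2,4). |black|=5
Step 8: on WHITE (2,4): turn R to E, flip to black, move to (2,5). |black|=6
Step 9: on WHITE (2,5): turn R to S, flip to black, move to (3,5). |black|=7
Step 10: on BLACK (3,5): turn L to E, flip to white, move to (3,6). |black|=6
Step 11: on WHITE (3,6): turn R to S, flip to black, move to (4,6). |black|=7
Step 12: on WHITE (4,6): turn R to W, flip to black, move to (4,5). |black|=8
Step 13: on WHITE (4,5): turn R to N, flip to black, move to (3,5). |black|=9
Step 14: on WHITE (3,5): turn R to E, flip to black, move to (3,6). |black|=10
Step 15: on BLACK (3,6): turn L to N, flip to white, move to (2,6). |black|=9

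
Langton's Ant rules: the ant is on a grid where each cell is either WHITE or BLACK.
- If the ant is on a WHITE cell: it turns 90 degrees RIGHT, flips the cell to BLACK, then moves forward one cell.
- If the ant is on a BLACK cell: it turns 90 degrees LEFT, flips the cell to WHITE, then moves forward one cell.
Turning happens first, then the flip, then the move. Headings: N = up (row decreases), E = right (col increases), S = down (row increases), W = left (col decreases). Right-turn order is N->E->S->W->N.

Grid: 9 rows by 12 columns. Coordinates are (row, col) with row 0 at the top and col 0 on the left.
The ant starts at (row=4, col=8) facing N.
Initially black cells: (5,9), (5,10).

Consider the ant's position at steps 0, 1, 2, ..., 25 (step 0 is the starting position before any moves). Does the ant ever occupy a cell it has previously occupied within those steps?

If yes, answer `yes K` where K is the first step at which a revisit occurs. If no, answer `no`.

Step 1: on WHITE (4,8): turn R to E, flip to black, move to (4,9). |black|=3 — new cell
Step 2: on WHITE (4,9): turn R to S, flip to black, move to (5,9). |black|=4 — new cell
Step 3: on BLACK (5,9): turn L to E, flip to white, move to (5,10). |black|=3 — new cell
Step 4: on BLACK (5,10): turn L to N, flip to white, move to (4,10). |black|=2 — new cell
Step 5: on WHITE (4,10): turn R to E, flip to black, move to (4,11). |black|=3 — new cell
Step 6: on WHITE (4,11): turn R to S, flip to black, move to (5,11). |black|=4 — new cell
Step 7: on WHITE (5,11): turn R to W, flip to black, move to (5,10). |black|=5 — REVISIT

Answer: yes 7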